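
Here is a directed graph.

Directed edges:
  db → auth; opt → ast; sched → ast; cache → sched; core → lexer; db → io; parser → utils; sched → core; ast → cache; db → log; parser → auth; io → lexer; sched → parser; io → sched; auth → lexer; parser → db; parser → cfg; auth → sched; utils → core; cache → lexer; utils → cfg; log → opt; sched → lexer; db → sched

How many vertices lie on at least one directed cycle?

A vertex is on a directed cycle iff it belongs to a strongly connected component of size ≥ 2 (or has a self-loop).
The vertices on cycles are {db, io, ast, log, opt, auth, cache, sched, parser} — 9 in total.

9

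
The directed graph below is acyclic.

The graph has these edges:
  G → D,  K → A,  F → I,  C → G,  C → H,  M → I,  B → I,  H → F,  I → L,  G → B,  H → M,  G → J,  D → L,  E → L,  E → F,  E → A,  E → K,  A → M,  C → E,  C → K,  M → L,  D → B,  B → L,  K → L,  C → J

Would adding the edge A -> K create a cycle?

Adding A→K creates a cycle iff K can already reach A.
Path from K: K → A.
So K → … → A → K is a cycle.

Yes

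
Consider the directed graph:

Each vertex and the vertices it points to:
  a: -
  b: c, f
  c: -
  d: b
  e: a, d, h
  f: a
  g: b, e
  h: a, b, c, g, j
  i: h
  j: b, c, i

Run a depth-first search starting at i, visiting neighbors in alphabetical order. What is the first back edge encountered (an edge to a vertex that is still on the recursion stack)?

e->h

DFS from i (visiting neighbors in alphabetical order); mark gray on enter, black on exit:
i gray
  h gray
    a gray
    a black
    b gray
      c gray
      c black
      f gray
        f→a: a black — skip
      f black
    b black
    h→c: c black — skip
    g gray
      g→b: b black — skip
      e gray
        e→a: a black — skip
        d gray
          d→b: b black — skip
        d black
        e→h: h is gray → back edge
First back edge: e → h.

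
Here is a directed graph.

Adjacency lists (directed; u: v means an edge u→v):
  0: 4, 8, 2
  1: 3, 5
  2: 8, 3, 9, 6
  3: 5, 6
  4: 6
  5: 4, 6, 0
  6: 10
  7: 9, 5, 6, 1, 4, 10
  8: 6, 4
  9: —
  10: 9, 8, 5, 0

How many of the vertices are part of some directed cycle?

A vertex is on a directed cycle iff it belongs to a strongly connected component of size ≥ 2 (or has a self-loop).
The vertices on cycles are {0, 2, 3, 4, 5, 6, 8, 10} — 8 in total.

8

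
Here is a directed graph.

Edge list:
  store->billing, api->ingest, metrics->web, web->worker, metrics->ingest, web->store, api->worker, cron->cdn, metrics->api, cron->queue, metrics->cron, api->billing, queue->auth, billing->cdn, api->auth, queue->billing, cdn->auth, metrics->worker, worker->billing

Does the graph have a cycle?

No

DFS with white/gray/black marking, starting from auth:
auth gray
auth black
cron gray
  queue gray
    queue→auth: auth black — skip
    billing gray
      cdn gray
        cdn→auth: auth black — skip
      cdn black
    billing black
  queue black
  cron→cdn: cdn black — skip
cron black
web gray
  worker gray
    worker→billing: billing black — skip
  worker black
  store gray
    store→billing: billing black — skip
  store black
web black
api gray
  api→worker: worker black — skip
  api→billing: billing black — skip
  api→auth: auth black — skip
  ingest gray
  ingest black
api black
metrics gray
  metrics→cron: cron black — skip
  metrics→api: api black — skip
  metrics→web: web black — skip
  metrics→worker: worker black — skip
  metrics→ingest: ingest black — skip
metrics black
Every edge goes to a white or black vertex — no back edge, so the graph is acyclic.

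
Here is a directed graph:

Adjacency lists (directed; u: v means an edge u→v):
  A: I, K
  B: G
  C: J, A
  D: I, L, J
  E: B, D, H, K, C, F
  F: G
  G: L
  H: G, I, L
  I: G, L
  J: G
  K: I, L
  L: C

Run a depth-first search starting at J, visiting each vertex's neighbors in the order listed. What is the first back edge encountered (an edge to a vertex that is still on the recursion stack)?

C→J

DFS from J (visiting each vertex's neighbors in the order listed); mark gray on enter, black on exit:
J gray
  G gray
    L gray
      C gray
        C→J: J is gray → back edge
First back edge: C → J.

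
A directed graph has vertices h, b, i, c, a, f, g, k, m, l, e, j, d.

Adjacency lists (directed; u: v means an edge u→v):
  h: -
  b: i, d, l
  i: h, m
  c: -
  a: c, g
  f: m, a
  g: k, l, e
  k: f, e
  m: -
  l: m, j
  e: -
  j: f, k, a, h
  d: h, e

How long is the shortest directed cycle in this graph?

4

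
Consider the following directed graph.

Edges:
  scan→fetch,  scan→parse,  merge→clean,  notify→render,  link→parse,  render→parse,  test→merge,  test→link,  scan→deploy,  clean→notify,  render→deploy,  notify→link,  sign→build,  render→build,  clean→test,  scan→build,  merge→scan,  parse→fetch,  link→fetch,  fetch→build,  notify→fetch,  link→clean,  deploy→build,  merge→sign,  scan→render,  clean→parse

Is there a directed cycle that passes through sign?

No

sign lies on a cycle iff there is a path from sign back to itself.
Exploring from sign, it never reaches itself; equivalently, its strongly connected component is a singleton.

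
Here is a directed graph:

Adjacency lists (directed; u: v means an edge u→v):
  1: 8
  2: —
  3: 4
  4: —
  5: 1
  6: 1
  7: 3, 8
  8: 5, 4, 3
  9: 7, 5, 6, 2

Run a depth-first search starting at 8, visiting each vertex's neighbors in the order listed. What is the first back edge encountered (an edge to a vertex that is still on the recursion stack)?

DFS from 8 (visiting each vertex's neighbors in the order listed); mark gray on enter, black on exit:
8 gray
  5 gray
    1 gray
      1→8: 8 is gray → back edge
First back edge: 1 → 8.

1→8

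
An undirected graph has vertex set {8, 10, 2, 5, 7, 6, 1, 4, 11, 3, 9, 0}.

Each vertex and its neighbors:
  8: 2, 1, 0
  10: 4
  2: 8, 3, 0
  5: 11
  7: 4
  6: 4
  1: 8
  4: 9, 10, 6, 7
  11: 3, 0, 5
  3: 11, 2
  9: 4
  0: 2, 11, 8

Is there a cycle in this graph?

Yes

DFS, tracking each vertex's parent; an edge to a visited non-parent vertex closes a cycle.
Start from 4:
visit 4 (parent –)
  visit 9 (parent 4)
    9–4: parent, skip
  visit 10 (parent 4)
    10–4: parent, skip
  visit 6 (parent 4)
    6–4: parent, skip
  visit 7 (parent 4)
    7–4: parent, skip
visit 8 (parent –)
  visit 2 (parent 8)
    2–8: parent, skip
    visit 3 (parent 2)
      visit 11 (parent 3)
        11–3: parent, skip
        visit 0 (parent 11)
          0–2: 2 visited and ≠ parent → cycle
Cycle: 2 – 3 – 11 – 0 – 2.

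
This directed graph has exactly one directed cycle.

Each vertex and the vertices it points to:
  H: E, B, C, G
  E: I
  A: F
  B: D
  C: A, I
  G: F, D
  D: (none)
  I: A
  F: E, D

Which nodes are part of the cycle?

A, E, F, I

DFS with gray/black marking from E:
E gray
  I gray
    A gray
      F gray
        F→E: E is gray → back edge
Back edge closes the cycle E → I → A → F → E; its vertices are {A, E, F, I}.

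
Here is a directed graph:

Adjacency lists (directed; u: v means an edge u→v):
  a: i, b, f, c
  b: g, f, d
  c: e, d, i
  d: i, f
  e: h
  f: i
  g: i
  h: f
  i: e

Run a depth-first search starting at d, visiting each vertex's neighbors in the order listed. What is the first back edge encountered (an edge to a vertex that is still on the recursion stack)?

f→i

DFS from d (visiting each vertex's neighbors in the order listed); mark gray on enter, black on exit:
d gray
  i gray
    e gray
      h gray
        f gray
          f→i: i is gray → back edge
First back edge: f → i.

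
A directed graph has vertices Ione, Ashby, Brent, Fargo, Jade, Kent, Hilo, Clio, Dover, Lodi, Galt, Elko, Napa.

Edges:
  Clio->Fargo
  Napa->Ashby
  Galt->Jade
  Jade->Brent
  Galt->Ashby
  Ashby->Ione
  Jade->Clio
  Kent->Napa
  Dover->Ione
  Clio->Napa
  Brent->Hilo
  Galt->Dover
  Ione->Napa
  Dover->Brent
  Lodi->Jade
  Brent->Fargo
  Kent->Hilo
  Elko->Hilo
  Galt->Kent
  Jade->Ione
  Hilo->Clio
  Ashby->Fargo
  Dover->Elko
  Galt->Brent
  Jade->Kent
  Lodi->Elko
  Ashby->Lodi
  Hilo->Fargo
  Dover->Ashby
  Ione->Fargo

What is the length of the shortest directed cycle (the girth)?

3

For each vertex v, BFS finds the shortest path from v back to v.
The shortest such closed walk is Ashby → Ione → Napa → Ashby, length 3.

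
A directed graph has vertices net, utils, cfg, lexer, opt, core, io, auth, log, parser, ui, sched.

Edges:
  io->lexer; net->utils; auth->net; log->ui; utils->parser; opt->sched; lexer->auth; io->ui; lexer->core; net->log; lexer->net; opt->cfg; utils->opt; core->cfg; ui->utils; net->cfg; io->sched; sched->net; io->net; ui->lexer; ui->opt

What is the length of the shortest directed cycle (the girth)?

4

For each vertex v, BFS finds the shortest path from v back to v.
The shortest such closed walk is lexer → net → log → ui → lexer, length 4.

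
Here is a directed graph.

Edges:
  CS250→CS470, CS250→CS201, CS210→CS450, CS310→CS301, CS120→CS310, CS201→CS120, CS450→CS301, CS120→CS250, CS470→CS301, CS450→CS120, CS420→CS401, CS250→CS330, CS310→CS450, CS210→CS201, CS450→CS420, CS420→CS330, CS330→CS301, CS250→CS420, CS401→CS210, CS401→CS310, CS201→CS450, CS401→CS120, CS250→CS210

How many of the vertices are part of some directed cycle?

8

A vertex is on a directed cycle iff it belongs to a strongly connected component of size ≥ 2 (or has a self-loop).
The vertices on cycles are {CS120, CS201, CS210, CS250, CS310, CS401, CS420, CS450} — 8 in total.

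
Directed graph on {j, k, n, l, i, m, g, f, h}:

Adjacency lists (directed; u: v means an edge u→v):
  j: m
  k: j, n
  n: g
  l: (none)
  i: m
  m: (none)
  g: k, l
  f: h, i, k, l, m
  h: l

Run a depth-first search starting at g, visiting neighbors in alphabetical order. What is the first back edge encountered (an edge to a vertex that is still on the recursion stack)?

DFS from g (visiting neighbors in alphabetical order); mark gray on enter, black on exit:
g gray
  k gray
    j gray
      m gray
      m black
    j black
    n gray
      n→g: g is gray → back edge
First back edge: n → g.

n→g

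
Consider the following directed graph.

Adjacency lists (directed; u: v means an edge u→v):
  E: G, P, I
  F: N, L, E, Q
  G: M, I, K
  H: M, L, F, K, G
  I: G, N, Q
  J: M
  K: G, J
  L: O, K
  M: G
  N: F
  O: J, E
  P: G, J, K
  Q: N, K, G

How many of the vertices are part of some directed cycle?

A vertex is on a directed cycle iff it belongs to a strongly connected component of size ≥ 2 (or has a self-loop).
The vertices on cycles are {E, F, G, I, J, K, L, M, N, O, P, Q} — 12 in total.

12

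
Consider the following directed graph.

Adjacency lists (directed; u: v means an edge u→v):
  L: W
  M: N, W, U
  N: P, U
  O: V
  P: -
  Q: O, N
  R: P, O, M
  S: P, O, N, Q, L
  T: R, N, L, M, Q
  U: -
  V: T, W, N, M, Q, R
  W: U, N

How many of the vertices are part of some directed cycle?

5

A vertex is on a directed cycle iff it belongs to a strongly connected component of size ≥ 2 (or has a self-loop).
The vertices on cycles are {O, Q, R, T, V} — 5 in total.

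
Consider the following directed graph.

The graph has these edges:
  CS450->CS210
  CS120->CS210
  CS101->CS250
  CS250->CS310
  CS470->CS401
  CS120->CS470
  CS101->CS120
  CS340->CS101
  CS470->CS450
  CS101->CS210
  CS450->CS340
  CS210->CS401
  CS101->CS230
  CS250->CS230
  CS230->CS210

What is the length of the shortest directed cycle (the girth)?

5

For each vertex v, BFS finds the shortest path from v back to v.
The shortest such closed walk is CS340 → CS101 → CS120 → CS470 → CS450 → CS340, length 5.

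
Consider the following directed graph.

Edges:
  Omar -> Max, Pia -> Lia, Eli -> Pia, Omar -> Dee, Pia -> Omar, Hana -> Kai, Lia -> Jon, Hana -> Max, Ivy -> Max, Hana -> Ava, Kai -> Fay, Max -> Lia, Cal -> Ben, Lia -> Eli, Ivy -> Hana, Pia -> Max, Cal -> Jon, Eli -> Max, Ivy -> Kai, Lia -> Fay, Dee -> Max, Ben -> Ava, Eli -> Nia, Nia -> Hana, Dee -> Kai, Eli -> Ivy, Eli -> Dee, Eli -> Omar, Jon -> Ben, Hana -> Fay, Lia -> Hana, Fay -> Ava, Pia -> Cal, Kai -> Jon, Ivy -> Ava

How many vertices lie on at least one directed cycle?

A vertex is on a directed cycle iff it belongs to a strongly connected component of size ≥ 2 (or has a self-loop).
The vertices on cycles are {Dee, Eli, Ivy, Lia, Max, Nia, Pia, Hana, Omar} — 9 in total.

9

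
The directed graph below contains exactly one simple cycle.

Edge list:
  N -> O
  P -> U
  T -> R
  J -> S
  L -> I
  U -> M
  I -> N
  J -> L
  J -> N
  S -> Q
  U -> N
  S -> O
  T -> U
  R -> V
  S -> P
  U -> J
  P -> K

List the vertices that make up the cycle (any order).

DFS with gray/black marking from U:
U gray
  J gray
    L gray
      I gray
        N gray
          O gray
          O black
        N black
      I black
    L black
    J→N: N black — skip
    S gray
      P gray
        K gray
        K black
        P→U: U is gray → back edge
Back edge closes the cycle U → J → S → P → U; its vertices are {J, P, S, U}.

J, P, S, U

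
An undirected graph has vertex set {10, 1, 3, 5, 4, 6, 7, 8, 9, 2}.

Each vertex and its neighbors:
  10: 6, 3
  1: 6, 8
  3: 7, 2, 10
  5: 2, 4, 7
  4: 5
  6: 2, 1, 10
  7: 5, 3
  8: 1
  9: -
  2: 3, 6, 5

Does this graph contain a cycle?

Yes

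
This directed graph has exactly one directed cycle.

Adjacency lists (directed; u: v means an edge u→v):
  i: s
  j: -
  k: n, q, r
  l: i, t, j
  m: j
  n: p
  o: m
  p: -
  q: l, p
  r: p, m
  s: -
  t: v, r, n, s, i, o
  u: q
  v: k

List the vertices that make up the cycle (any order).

DFS with gray/black marking from q:
q gray
  l gray
    i gray
      s gray
      s black
    i black
    t gray
      v gray
        k gray
          n gray
            p gray
            p black
          n black
          k→q: q is gray → back edge
Back edge closes the cycle q → l → t → v → k → q; its vertices are {k, l, q, t, v}.

k, l, q, t, v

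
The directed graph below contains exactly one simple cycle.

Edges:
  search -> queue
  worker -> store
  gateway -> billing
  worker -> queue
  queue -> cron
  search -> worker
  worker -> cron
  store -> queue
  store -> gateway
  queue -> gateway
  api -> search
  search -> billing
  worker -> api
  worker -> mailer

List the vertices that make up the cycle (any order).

DFS with gray/black marking from search:
search gray
  billing gray
  billing black
  queue gray
    gateway gray
      gateway→billing: billing black — skip
    gateway black
    cron gray
    cron black
  queue black
  worker gray
    worker→queue: queue black — skip
    worker→cron: cron black — skip
    api gray
      api→search: search is gray → back edge
Back edge closes the cycle search → worker → api → search; its vertices are {api, search, worker}.

api, search, worker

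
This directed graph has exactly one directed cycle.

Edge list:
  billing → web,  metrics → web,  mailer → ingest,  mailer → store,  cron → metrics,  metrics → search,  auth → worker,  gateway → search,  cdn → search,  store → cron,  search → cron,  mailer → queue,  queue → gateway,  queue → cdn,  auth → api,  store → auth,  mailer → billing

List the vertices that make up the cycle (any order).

DFS with gray/black marking from cron:
cron gray
  metrics gray
    search gray
      search→cron: cron is gray → back edge
Back edge closes the cycle cron → metrics → search → cron; its vertices are {cron, search, metrics}.

cron, search, metrics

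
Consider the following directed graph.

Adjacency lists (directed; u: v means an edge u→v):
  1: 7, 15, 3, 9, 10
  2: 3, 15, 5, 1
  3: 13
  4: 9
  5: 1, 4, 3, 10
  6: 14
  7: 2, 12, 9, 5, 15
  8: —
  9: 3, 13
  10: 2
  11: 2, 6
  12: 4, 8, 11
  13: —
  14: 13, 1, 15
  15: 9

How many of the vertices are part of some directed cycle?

9

A vertex is on a directed cycle iff it belongs to a strongly connected component of size ≥ 2 (or has a self-loop).
The vertices on cycles are {1, 2, 5, 6, 7, 10, 11, 12, 14} — 9 in total.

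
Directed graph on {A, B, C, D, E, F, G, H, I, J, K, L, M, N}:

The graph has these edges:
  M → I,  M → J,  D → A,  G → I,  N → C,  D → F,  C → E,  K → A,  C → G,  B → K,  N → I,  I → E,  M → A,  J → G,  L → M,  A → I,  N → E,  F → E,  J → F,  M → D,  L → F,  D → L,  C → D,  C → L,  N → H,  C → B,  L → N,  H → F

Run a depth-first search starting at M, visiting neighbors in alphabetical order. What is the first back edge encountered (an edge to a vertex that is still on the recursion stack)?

L→M

DFS from M (visiting neighbors in alphabetical order); mark gray on enter, black on exit:
M gray
  A gray
    I gray
      E gray
      E black
    I black
  A black
  D gray
    D→A: A black — skip
    F gray
      F→E: E black — skip
    F black
    L gray
      L→F: F black — skip
      L→M: M is gray → back edge
First back edge: L → M.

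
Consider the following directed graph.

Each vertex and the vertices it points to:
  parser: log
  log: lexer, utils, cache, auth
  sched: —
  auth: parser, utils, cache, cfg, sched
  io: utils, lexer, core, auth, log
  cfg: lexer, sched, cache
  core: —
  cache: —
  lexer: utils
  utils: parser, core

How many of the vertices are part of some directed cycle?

6

A vertex is on a directed cycle iff it belongs to a strongly connected component of size ≥ 2 (or has a self-loop).
The vertices on cycles are {cfg, log, auth, lexer, utils, parser} — 6 in total.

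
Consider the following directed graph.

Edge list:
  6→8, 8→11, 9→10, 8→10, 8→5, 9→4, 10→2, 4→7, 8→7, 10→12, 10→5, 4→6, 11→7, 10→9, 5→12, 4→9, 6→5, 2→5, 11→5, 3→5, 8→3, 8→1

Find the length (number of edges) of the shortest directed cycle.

2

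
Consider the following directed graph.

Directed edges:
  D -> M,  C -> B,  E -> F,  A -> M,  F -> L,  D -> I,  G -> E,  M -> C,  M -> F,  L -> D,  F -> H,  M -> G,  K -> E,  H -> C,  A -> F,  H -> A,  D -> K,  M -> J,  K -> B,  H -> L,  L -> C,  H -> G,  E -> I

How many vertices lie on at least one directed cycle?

9

A vertex is on a directed cycle iff it belongs to a strongly connected component of size ≥ 2 (or has a self-loop).
The vertices on cycles are {A, D, E, F, G, H, K, L, M} — 9 in total.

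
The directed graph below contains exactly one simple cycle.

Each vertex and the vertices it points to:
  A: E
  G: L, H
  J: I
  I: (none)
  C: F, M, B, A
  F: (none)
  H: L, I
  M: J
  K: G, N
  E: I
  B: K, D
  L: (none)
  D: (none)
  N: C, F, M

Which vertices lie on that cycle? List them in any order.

DFS with gray/black marking from K:
K gray
  G gray
    L gray
    L black
    H gray
      H→L: L black — skip
      I gray
      I black
    H black
  G black
  N gray
    C gray
      F gray
      F black
      M gray
        J gray
          J→I: I black — skip
        J black
      M black
      B gray
        B→K: K is gray → back edge
Back edge closes the cycle K → N → C → B → K; its vertices are {B, C, K, N}.

B, C, K, N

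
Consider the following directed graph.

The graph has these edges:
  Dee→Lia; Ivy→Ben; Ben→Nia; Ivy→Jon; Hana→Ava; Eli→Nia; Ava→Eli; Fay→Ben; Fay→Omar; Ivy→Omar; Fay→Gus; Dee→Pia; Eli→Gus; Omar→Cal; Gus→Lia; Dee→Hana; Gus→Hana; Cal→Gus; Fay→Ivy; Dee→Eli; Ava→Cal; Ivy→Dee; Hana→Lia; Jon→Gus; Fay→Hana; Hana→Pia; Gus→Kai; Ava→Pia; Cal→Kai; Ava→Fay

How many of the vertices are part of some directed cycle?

10

A vertex is on a directed cycle iff it belongs to a strongly connected component of size ≥ 2 (or has a self-loop).
The vertices on cycles are {Ava, Cal, Dee, Eli, Fay, Gus, Ivy, Jon, Hana, Omar} — 10 in total.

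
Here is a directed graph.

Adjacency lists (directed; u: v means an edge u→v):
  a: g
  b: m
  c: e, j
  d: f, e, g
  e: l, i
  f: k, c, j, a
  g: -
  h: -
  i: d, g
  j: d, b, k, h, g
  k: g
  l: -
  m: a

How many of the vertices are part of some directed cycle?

6

A vertex is on a directed cycle iff it belongs to a strongly connected component of size ≥ 2 (or has a self-loop).
The vertices on cycles are {c, d, e, f, i, j} — 6 in total.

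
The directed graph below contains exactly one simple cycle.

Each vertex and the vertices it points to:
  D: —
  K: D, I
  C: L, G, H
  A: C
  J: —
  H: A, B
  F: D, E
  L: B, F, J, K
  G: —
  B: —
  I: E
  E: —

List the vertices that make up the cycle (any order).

A, C, H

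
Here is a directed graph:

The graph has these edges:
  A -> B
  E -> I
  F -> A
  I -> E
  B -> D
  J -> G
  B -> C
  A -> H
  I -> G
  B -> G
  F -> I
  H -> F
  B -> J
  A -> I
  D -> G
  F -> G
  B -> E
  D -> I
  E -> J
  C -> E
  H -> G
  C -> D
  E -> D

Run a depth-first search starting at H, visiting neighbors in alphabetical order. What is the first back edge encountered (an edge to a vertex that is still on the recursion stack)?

E->D

DFS from H (visiting neighbors in alphabetical order); mark gray on enter, black on exit:
H gray
  F gray
    A gray
      B gray
        C gray
          D gray
            G gray
            G black
            I gray
              E gray
                E→D: D is gray → back edge
First back edge: E → D.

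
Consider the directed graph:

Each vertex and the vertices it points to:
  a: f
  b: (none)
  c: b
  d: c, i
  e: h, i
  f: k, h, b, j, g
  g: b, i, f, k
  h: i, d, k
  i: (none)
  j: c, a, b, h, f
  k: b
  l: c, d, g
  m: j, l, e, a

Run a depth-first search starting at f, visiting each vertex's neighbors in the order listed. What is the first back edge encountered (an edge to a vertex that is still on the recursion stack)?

a->f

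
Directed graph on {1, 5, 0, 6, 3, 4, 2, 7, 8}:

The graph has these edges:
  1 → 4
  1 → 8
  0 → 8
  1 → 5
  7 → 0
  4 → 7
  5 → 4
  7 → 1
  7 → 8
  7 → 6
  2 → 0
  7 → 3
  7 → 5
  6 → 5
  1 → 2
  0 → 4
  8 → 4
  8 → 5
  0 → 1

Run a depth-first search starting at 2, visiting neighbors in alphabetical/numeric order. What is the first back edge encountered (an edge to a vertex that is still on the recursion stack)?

1->2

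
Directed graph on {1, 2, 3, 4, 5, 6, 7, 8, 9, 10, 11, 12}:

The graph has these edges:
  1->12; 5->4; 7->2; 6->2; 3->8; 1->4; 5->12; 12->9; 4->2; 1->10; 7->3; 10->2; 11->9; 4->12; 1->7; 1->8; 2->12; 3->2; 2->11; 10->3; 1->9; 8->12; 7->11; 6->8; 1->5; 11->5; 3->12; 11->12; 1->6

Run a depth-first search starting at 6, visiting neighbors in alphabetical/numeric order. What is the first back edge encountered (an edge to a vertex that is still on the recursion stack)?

4→2

DFS from 6 (visiting neighbors in alphabetical/numeric order); mark gray on enter, black on exit:
6 gray
  2 gray
    11 gray
      5 gray
        4 gray
          4→2: 2 is gray → back edge
First back edge: 4 → 2.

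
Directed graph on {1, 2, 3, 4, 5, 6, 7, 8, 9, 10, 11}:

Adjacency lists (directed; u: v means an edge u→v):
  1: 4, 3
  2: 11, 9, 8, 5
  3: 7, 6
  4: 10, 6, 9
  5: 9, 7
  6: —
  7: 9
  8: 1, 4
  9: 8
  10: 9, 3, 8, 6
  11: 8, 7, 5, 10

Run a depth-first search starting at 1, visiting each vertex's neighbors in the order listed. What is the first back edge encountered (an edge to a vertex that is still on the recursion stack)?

DFS from 1 (visiting each vertex's neighbors in the order listed); mark gray on enter, black on exit:
1 gray
  4 gray
    10 gray
      9 gray
        8 gray
          8→1: 1 is gray → back edge
First back edge: 8 → 1.

8->1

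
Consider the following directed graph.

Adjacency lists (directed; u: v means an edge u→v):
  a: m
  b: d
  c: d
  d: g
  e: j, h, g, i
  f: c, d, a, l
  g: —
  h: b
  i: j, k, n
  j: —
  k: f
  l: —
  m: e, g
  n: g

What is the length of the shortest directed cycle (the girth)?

For each vertex v, BFS finds the shortest path from v back to v.
The shortest such closed walk is e → i → k → f → a → m → e, length 6.

6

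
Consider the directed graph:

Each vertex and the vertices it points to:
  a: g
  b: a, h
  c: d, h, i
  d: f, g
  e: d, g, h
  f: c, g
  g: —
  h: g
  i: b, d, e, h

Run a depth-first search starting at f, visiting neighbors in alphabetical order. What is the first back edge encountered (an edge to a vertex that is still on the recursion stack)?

DFS from f (visiting neighbors in alphabetical order); mark gray on enter, black on exit:
f gray
  c gray
    d gray
      d→f: f is gray → back edge
First back edge: d → f.

d→f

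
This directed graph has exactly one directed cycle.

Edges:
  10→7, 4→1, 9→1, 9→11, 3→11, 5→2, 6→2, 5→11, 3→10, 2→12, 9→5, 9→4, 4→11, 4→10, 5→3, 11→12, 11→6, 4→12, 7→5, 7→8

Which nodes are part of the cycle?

3, 5, 7, 10

DFS with gray/black marking from 5:
5 gray
  2 gray
    12 gray
    12 black
  2 black
  3 gray
    10 gray
      7 gray
        7→5: 5 is gray → back edge
Back edge closes the cycle 5 → 3 → 10 → 7 → 5; its vertices are {3, 5, 7, 10}.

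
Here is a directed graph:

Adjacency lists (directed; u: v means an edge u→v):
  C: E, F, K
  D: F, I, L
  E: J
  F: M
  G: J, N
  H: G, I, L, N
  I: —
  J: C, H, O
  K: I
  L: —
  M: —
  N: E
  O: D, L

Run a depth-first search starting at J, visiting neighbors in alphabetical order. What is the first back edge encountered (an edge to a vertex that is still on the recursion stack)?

E->J

DFS from J (visiting neighbors in alphabetical order); mark gray on enter, black on exit:
J gray
  C gray
    E gray
      E→J: J is gray → back edge
First back edge: E → J.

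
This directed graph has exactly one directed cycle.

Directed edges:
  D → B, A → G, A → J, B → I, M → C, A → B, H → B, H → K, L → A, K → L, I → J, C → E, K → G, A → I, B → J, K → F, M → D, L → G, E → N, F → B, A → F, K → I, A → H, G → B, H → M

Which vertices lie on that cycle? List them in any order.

A, H, K, L

DFS with gray/black marking from H:
H gray
  B gray
    J gray
    J black
    I gray
      I→J: J black — skip
    I black
  B black
  M gray
    D gray
      D→B: B black — skip
    D black
    C gray
      E gray
        N gray
        N black
      E black
    C black
  M black
  K gray
    K→I: I black — skip
    L gray
      A gray
        A→I: I black — skip
        A→B: B black — skip
        F gray
          F→B: B black — skip
        F black
        G gray
          G→B: B black — skip
        G black
        A→H: H is gray → back edge
Back edge closes the cycle H → K → L → A → H; its vertices are {A, H, K, L}.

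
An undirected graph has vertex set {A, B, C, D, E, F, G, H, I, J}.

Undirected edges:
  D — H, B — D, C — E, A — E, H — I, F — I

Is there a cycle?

DFS, tracking each vertex's parent; an edge to a visited non-parent vertex closes a cycle.
Start from F:
visit F (parent –)
  visit I (parent F)
    visit H (parent I)
      H–I: parent, skip
      visit D (parent H)
        D–H: parent, skip
        visit B (parent D)
          B–D: parent, skip
    I–F: parent, skip
visit A (parent –)
  visit E (parent A)
    E–A: parent, skip
    visit C (parent E)
      C–E: parent, skip
visit G (parent –)
visit J (parent –)
No non-parent visited neighbor found — the graph is a forest.

No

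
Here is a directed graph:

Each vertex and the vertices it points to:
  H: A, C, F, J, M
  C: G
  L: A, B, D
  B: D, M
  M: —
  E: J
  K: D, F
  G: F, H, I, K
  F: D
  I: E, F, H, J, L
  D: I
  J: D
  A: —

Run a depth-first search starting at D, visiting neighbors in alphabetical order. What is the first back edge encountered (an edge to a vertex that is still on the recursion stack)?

DFS from D (visiting neighbors in alphabetical order); mark gray on enter, black on exit:
D gray
  I gray
    E gray
      J gray
        J→D: D is gray → back edge
First back edge: J → D.

J->D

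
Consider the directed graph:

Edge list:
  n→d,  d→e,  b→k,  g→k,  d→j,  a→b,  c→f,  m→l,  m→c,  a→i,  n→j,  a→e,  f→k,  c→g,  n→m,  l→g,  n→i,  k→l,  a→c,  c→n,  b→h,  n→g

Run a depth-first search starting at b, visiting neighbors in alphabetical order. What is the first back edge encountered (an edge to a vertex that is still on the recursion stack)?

DFS from b (visiting neighbors in alphabetical order); mark gray on enter, black on exit:
b gray
  h gray
  h black
  k gray
    l gray
      g gray
        g→k: k is gray → back edge
First back edge: g → k.

g→k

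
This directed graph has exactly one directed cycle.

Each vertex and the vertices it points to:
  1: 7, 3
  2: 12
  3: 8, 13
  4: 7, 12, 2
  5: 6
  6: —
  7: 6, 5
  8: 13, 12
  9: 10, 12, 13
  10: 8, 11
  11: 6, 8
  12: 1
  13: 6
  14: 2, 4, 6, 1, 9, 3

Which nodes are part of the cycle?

1, 3, 8, 12

DFS with gray/black marking from 1:
1 gray
  7 gray
    6 gray
    6 black
    5 gray
      5→6: 6 black — skip
    5 black
  7 black
  3 gray
    8 gray
      13 gray
        13→6: 6 black — skip
      13 black
      12 gray
        12→1: 1 is gray → back edge
Back edge closes the cycle 1 → 3 → 8 → 12 → 1; its vertices are {1, 3, 8, 12}.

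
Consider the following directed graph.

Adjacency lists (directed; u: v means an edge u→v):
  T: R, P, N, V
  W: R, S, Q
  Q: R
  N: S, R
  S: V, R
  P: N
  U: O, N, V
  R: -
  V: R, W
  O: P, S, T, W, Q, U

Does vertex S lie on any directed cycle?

Yes

S is on a cycle iff S can reach itself via ≥1 edge.
S → V → W → S — yes.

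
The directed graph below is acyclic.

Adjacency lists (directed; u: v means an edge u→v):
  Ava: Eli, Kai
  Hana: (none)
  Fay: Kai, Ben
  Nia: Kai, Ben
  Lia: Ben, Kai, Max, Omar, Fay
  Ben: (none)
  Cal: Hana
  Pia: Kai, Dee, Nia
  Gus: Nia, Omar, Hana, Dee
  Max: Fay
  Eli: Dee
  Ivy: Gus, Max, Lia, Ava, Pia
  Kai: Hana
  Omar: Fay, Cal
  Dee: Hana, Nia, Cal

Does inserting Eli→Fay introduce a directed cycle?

Adding Eli→Fay creates a cycle iff Fay can already reach Eli.
Explore from Fay: no path reaches Eli. The graph stays acyclic.

No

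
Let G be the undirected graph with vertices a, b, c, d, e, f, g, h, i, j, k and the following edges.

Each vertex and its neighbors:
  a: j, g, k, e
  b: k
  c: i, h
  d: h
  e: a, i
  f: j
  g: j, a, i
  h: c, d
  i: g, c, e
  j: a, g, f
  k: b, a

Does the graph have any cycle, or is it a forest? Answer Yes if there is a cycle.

DFS, tracking each vertex's parent; an edge to a visited non-parent vertex closes a cycle.
Start from j:
visit j (parent –)
  visit a (parent j)
    a–j: parent, skip
    visit g (parent a)
      g–j: j visited and ≠ parent → cycle
Cycle: j – a – g – j.

Yes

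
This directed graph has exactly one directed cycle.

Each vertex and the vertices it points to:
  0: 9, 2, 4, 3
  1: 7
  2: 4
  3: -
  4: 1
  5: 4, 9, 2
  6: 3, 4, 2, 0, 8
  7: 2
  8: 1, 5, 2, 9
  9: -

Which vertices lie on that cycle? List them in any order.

DFS with gray/black marking from 2:
2 gray
  4 gray
    1 gray
      7 gray
        7→2: 2 is gray → back edge
Back edge closes the cycle 2 → 4 → 1 → 7 → 2; its vertices are {1, 2, 4, 7}.

1, 2, 4, 7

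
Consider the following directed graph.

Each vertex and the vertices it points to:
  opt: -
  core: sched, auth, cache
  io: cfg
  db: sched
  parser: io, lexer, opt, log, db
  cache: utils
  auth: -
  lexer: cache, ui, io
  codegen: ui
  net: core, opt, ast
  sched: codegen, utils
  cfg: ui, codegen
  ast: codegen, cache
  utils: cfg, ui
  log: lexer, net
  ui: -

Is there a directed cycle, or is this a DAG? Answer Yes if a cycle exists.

No

DFS with white/gray/black marking, starting from sched:
sched gray
  codegen gray
    ui gray
    ui black
  codegen black
  utils gray
    cfg gray
      cfg→ui: ui black — skip
      cfg→codegen: codegen black — skip
    cfg black
    utils→ui: ui black — skip
  utils black
sched black
opt gray
opt black
core gray
  core→sched: sched black — skip
  auth gray
  auth black
  cache gray
    cache→utils: utils black — skip
  cache black
core black
io gray
  io→cfg: cfg black — skip
io black
db gray
  db→sched: sched black — skip
db black
parser gray
  parser→io: io black — skip
  lexer gray
    lexer→cache: cache black — skip
    lexer→ui: ui black — skip
    lexer→io: io black — skip
  lexer black
  parser→opt: opt black — skip
  log gray
    log→lexer: lexer black — skip
    net gray
      net→core: core black — skip
      net→opt: opt black — skip
      ast gray
        ast→codegen: codegen black — skip
        ast→cache: cache black — skip
      ast black
    net black
  log black
  parser→db: db black — skip
parser black
Every edge goes to a white or black vertex — no back edge, so the graph is acyclic.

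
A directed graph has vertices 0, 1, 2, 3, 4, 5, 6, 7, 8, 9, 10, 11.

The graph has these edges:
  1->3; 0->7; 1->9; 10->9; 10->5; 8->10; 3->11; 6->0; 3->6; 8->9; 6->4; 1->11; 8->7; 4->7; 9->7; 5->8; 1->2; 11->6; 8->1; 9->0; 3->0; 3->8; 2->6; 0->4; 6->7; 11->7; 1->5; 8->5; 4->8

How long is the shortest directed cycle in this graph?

2

For each vertex v, BFS finds the shortest path from v back to v.
The shortest such closed walk is 8 → 5 → 8, length 2.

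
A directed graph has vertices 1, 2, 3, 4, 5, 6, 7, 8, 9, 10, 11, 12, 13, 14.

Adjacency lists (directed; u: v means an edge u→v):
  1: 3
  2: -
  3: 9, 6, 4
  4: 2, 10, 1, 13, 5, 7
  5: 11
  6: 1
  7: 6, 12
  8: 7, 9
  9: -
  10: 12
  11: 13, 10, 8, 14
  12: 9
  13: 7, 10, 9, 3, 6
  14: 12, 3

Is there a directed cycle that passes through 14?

14 is on a cycle iff 14 can reach itself via ≥1 edge.
14 → 3 → 4 → 5 → 11 → 14 — yes.

Yes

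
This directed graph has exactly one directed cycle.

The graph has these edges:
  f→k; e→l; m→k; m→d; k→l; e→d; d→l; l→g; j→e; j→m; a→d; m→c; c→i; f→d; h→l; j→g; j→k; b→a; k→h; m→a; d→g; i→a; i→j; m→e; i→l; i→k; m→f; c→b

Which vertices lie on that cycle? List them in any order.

DFS with gray/black marking from j:
j gray
  e gray
    l gray
      g gray
      g black
    l black
    d gray
      d→g: g black — skip
      d→l: l black — skip
    d black
  e black
  k gray
    h gray
      h→l: l black — skip
    h black
    k→l: l black — skip
  k black
  j→g: g black — skip
  m gray
    m→e: e black — skip
    m→k: k black — skip
    m→d: d black — skip
    a gray
      a→d: d black — skip
    a black
    f gray
      f→k: k black — skip
      f→d: d black — skip
    f black
    c gray
      i gray
        i→j: j is gray → back edge
Back edge closes the cycle j → m → c → i → j; its vertices are {c, i, j, m}.

c, i, j, m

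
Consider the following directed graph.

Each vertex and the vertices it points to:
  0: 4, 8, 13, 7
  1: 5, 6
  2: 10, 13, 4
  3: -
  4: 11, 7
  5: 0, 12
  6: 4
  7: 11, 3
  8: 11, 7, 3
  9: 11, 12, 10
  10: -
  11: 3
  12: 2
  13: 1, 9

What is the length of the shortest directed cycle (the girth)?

For each vertex v, BFS finds the shortest path from v back to v.
The shortest such closed walk is 1 → 5 → 0 → 13 → 1, length 4.

4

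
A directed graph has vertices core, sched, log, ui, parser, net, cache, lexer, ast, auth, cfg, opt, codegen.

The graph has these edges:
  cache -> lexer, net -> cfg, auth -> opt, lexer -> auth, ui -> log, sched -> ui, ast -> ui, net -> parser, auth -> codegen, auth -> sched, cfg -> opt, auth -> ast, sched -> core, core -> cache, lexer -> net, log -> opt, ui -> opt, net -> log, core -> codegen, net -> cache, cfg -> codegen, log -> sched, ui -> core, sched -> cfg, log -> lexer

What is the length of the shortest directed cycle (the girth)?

For each vertex v, BFS finds the shortest path from v back to v.
The shortest such closed walk is lexer → net → cache → lexer, length 3.

3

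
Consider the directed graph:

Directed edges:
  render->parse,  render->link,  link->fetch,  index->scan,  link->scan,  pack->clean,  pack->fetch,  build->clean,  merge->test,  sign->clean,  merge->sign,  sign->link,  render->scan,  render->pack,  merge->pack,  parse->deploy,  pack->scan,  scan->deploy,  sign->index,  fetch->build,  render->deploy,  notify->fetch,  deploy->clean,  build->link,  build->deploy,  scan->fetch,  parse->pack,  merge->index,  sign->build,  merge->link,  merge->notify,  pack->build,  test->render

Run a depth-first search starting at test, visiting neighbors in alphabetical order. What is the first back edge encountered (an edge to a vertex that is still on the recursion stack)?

build→link

DFS from test (visiting neighbors in alphabetical order); mark gray on enter, black on exit:
test gray
  render gray
    deploy gray
      clean gray
      clean black
    deploy black
    link gray
      fetch gray
        build gray
          build→clean: clean black — skip
          build→deploy: deploy black — skip
          build→link: link is gray → back edge
First back edge: build → link.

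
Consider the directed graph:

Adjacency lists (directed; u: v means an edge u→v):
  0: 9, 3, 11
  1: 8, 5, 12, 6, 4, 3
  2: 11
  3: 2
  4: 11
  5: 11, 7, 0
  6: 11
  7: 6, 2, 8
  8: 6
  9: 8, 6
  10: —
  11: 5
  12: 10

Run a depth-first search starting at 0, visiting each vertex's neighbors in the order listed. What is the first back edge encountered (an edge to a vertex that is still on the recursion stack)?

5->11

DFS from 0 (visiting each vertex's neighbors in the order listed); mark gray on enter, black on exit:
0 gray
  9 gray
    8 gray
      6 gray
        11 gray
          5 gray
            5→11: 11 is gray → back edge
First back edge: 5 → 11.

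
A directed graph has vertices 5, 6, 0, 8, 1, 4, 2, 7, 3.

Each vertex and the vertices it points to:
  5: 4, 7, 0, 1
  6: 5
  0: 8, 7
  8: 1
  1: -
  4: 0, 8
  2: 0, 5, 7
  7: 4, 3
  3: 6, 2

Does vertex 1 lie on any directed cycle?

1 lies on a cycle iff there is a path from 1 back to itself.
Exploring from 1, it never reaches itself; equivalently, its strongly connected component is a singleton.

No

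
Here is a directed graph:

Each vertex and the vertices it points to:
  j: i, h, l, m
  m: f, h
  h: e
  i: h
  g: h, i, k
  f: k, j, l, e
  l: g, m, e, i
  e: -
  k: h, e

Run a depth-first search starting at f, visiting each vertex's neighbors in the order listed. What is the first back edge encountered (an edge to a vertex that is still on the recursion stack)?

m->f

DFS from f (visiting each vertex's neighbors in the order listed); mark gray on enter, black on exit:
f gray
  k gray
    h gray
      e gray
      e black
    h black
    k→e: e black — skip
  k black
  j gray
    i gray
      i→h: h black — skip
    i black
    j→h: h black — skip
    l gray
      g gray
        g→h: h black — skip
        g→i: i black — skip
        g→k: k black — skip
      g black
      m gray
        m→f: f is gray → back edge
First back edge: m → f.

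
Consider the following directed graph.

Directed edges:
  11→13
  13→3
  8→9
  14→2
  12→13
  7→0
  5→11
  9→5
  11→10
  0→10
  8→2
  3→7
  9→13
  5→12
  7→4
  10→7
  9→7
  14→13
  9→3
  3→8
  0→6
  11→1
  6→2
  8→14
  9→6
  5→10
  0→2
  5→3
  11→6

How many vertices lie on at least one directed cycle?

A vertex is on a directed cycle iff it belongs to a strongly connected component of size ≥ 2 (or has a self-loop).
The vertices on cycles are {0, 3, 5, 7, 8, 9, 10, 11, 12, 13, 14} — 11 in total.

11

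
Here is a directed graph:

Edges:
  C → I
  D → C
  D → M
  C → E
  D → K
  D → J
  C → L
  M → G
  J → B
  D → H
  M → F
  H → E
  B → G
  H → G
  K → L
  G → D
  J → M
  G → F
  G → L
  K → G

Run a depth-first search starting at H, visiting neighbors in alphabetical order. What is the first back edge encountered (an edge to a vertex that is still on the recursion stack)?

DFS from H (visiting neighbors in alphabetical order); mark gray on enter, black on exit:
H gray
  E gray
  E black
  G gray
    D gray
      C gray
        C→E: E black — skip
        I gray
        I black
        L gray
        L black
      C black
      D→H: H is gray → back edge
First back edge: D → H.

D→H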